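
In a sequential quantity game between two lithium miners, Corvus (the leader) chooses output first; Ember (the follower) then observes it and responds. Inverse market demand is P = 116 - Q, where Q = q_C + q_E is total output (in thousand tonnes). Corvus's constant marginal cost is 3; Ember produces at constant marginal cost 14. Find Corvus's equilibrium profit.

The follower Ember best-responds to any q_C: π_E = (116 - Q)q_E - 14q_E.
Follower FOC: 102 - q_C - 2q_E = 0, so q_E(q_C) = (102 - q_C)/2.
The leader anticipates this reaction. Substituting into P = 116 - Q gives P = 65 - (1/2)q_C, so π_C = (65 - (1/2)q_C)q_C - 3q_C.
The leader's first-order condition 62 - q_C = 0 yields q_C = 62.
Then q_E = (102 - 62)/2 = 20.
Price P = 116 - 82 = 34.
Corvus's profit: (34 - 3)·62 = 1922.

1922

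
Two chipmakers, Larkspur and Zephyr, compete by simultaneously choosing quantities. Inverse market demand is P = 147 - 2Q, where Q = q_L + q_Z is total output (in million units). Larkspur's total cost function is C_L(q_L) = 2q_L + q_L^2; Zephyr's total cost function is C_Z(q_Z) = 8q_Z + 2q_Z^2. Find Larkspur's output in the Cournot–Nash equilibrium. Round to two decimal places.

Larkspur's profit: π_L = (147 - 2Q)q_L - (2q_L + q_L²). Setting ∂π_L/∂q_L = 0: 145 - 6q_L - 2(q_Z) = 0.
Zephyr's first-order condition: 139 - 8q_Z - 2(q_L) = 0.
Best responses: q_L = (145 - 2q_Z)/6, q_Z = (139 - 2q_L)/8.
Substituting one into the other gives q_L = 441/22 and q_Z = 136/11.

20.05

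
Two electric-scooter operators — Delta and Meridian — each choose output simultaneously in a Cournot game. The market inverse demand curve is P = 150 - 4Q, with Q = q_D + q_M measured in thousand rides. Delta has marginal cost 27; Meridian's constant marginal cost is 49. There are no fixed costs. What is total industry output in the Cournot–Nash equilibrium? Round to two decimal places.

18.67

Delta's profit: π_D = (150 - 4Q)q_D - (27q_D). Setting ∂π_D/∂q_D = 0: 123 - 8q_D - 4(q_M) = 0.
Meridian's first-order condition: 101 - 8q_M - 4(q_D) = 0.
Best responses: q_D = (123 - 4q_M)/8, q_M = (101 - 4q_D)/8.
Solving the pair: q_D = 145/12, q_M = 79/12.
Total output Q = 145/12 + 79/12 = 56/3.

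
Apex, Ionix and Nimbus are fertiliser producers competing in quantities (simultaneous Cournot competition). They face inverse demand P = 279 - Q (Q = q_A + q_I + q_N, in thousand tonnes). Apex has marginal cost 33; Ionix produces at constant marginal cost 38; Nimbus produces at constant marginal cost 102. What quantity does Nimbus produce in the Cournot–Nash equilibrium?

Apex's profit: π_A = (279 - Q)q_A - (33q_A). Setting ∂π_A/∂q_A = 0: 246 - 2q_A - (q_I + q_N) = 0.
Ionix's profit: π_I = (279 - Q)q_I - (38q_I). Setting ∂π_I/∂q_I = 0: 241 - 2q_I - (q_A + q_N) = 0.
Nimbus's profit: π_N = (279 - Q)q_N - (102q_N). Setting ∂π_N/∂q_N = 0: 177 - 2q_N - (q_A + q_I) = 0.
Adding the 3 first-order conditions: 664 − 4Q = 0, so Q = 166.
Back-substituting: q_A = (246 − 166) = 80, q_I = (241 − 166) = 75, q_N = (177 − 166) = 11.

11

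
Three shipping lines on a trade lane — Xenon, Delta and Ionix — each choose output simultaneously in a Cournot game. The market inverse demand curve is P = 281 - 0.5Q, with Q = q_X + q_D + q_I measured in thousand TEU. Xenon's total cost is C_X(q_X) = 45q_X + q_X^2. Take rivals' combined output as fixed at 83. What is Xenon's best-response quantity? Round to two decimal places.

64.83

With rivals' combined output fixed at 83, Xenon's profit is π_X = (281 - (1/2)·83 - (1/2)q_X)q_X - (45q_X + q_X²) = (479/2 - (1/2)q_X)q_X - (45q_X + q_X²).
∂π_X/∂q_X = 389/2 - 3q_X = 0, so q_X = 389/6.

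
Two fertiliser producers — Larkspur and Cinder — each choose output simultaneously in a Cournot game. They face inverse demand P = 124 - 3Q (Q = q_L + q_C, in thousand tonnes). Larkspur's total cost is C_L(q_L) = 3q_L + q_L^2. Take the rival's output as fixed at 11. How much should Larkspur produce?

With the rival's output fixed at 11, Larkspur's profit is π_L = (124 - 3·11 - 3q_L)q_L - (3q_L + q_L²) = (91 - 3q_L)q_L - (3q_L + q_L²).
∂π_L/∂q_L = 88 - 8q_L = 0, so q_L = 11.

11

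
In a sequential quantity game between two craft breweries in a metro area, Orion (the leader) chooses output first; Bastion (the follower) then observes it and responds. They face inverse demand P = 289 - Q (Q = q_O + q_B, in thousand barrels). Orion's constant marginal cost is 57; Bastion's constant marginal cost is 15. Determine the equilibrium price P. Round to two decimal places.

Solve by backward induction. Given q_O, the follower Bastion maximises π_B = (289 - q_O - q_B)q_B - 15q_B.
∂π_B/∂q_B = 274 - q_O - 2q_B = 0 gives the reaction function q_B = (274 - q_O)/2.
Orion substitutes q_B(q_O) into its own profit: π_O = q_O(289 - q_O - (274 - q_O)/2) - 57q_O = (152 - (1/2)q_O)q_O - 57q_O.
Leader FOC: 95 - q_O = 0, so q_O = 95.
Then q_B = (274 - 95)/2 = 179/2.
Total output Q = 369/2, so price P = 289 - 369/2 = 209/2.

104.50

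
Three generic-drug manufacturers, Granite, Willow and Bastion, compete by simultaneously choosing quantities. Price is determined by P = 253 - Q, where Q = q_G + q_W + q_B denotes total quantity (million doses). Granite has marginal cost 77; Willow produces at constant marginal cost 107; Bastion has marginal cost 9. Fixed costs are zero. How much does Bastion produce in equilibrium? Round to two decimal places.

102.50

Granite's profit: π_G = (253 - Q)q_G - (77q_G). Setting ∂π_G/∂q_G = 0: 176 - 2q_G - (q_W + q_B) = 0.
Willow's profit: π_W = (253 - Q)q_W - (107q_W). Setting ∂π_W/∂q_W = 0: 146 - 2q_W - (q_G + q_B) = 0.
Bastion's first-order condition: 244 - 2q_B - (q_G + q_W) = 0.
Adding the 3 conditions: 566 − 2Q − 2Q = 0, i.e. Q = 283/2.
Back-substituting: q_G = (176 − 283/2) = 69/2, q_W = (146 − 283/2) = 9/2, q_B = (244 − 283/2) = 205/2.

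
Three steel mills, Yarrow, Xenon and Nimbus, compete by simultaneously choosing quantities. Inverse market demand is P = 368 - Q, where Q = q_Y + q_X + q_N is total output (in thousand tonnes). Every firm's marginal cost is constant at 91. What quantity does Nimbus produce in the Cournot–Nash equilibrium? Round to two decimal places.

69.25

A representative firm's profit is π_i = q_i(368 - Q) - 91q_i.
First-order condition (treating rivals' output as given): 277 - 2q_i - Σ_{j≠i} q_j = 0.
With identical firms every q_j equals q_i, so Σ_{j≠i} q_j = 2q_i and 277 = 4q_i, giving q_i = 277/4.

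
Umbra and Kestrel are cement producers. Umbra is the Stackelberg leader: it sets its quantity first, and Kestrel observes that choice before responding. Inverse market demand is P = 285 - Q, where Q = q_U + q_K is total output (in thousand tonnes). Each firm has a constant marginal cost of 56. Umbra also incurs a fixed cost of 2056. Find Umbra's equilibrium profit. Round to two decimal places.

The follower Kestrel best-responds to any q_U: π_K = (285 - Q)q_K - 56q_K.
Follower FOC: 229 - q_U - 2q_K = 0, so q_K(q_U) = (229 - q_U)/2.
The leader anticipates this reaction. Substituting into P = 285 - Q gives P = 341/2 - (1/2)q_U, so π_U = (341/2 - (1/2)q_U)q_U - 56q_U.
Maximising: ∂π_U/∂q_U = 229/2 - q_U = 0, giving q_U = 229/2.
Then q_K = (229 - 229/2)/2 = 229/4.
Price P = 285 - 687/4 = 453/4.
Umbra's profit: (453/4 - 56)·(229/2) - 2056 = 4499.1250.

4499.13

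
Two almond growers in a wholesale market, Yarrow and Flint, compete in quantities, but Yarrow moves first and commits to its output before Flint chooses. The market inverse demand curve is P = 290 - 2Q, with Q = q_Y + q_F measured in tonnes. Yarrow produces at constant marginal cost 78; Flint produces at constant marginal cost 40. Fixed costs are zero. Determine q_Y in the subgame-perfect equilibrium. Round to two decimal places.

The follower Flint best-responds to any q_Y: π_F = (290 - 2Q)q_F - 40q_F.
Follower FOC: 250 - 2q_Y - 4q_F = 0, so q_F(q_Y) = (250 - 2q_Y)/4.
Yarrow substitutes q_F(q_Y) into its own profit: π_Y = q_Y(290 - 2q_Y - (250 - 2q_Y)/2) - 78q_Y = (165 - q_Y)q_Y - 78q_Y.
Maximising: ∂π_Y/∂q_Y = 87 - 2q_Y = 0, giving q_Y = 87/2.
Then q_F = (250 - 2·(87/2))/4 = 163/4.

43.50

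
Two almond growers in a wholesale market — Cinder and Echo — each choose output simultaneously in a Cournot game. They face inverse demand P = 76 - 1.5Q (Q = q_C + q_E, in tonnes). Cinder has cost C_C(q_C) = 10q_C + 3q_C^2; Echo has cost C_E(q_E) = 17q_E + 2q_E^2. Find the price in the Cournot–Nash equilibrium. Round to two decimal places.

Cinder's profit: π_C = (76 - 1.5Q)q_C - (10q_C + 3q_C²). Setting ∂π_C/∂q_C = 0: 66 - 9q_C - (3/2)(q_E) = 0.
Echo's profit: π_E = (76 - 1.5Q)q_E - (17q_E + 2q_E²). Setting ∂π_E/∂q_E = 0: 59 - 7q_E - (3/2)(q_C) = 0.
So q_C = (66 - (3/2)q_E)/9 and q_E = (59 - (3/2)q_C)/7.
Solving the pair: q_C = 166/27, q_E = 64/9.
Total output Q = 358/27, so price P = 76 - (3/2)·(358/27) = 505/9.

56.11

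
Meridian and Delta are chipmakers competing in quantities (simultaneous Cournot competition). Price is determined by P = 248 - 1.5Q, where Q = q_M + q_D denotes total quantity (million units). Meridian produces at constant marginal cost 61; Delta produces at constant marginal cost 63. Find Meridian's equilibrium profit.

2646

Meridian's profit: π_M = (248 - 1.5Q)q_M - (61q_M). Setting ∂π_M/∂q_M = 0: 187 - 3q_M - (3/2)(q_D) = 0.
Delta's first-order condition: 185 - 3q_D - (3/2)(q_M) = 0.
So q_M = (187 - (3/2)q_D)/3 and q_D = (185 - (3/2)q_M)/3.
Solving the pair: q_M = 42, q_D = 122/3.
Price P = 248 - (3/2)·(248/3) = 124.
Meridian's profit: (124 - 61)·42 = 2646.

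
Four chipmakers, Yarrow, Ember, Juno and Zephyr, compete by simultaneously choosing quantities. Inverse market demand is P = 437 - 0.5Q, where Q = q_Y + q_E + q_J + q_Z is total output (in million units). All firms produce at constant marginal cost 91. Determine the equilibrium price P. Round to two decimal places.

Each firm earns π_i = (437 - 0.5Q)q_i - 91q_i.
First-order condition (treating rivals' output as given): 346 - q_i - (1/2)·Σ_{j≠i} q_j = 0.
By symmetry each firm produces the same amount; substituting Σ_{j≠i} q_j = 3q_i yields q_i = 346/(5/2) = 692/5.
Total output Q = 553.6000, so price P = 437 - (1/2)·553.6000 = 801/5.

160.20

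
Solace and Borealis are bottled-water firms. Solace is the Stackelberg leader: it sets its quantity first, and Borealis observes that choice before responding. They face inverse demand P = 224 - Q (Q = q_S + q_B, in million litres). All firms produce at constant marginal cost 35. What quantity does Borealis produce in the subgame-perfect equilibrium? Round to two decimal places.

47.25

The follower Borealis best-responds to any q_S: π_B = (224 - Q)q_B - 35q_B.
Follower FOC: 189 - q_S - 2q_B = 0, so q_B(q_S) = (189 - q_S)/2.
The leader anticipates this reaction. Substituting into P = 224 - Q gives P = 259/2 - (1/2)q_S, so π_S = (259/2 - (1/2)q_S)q_S - 35q_S.
Leader FOC: 189/2 - q_S = 0, so q_S = 189/2.
Then q_B = (189 - 189/2)/2 = 189/4.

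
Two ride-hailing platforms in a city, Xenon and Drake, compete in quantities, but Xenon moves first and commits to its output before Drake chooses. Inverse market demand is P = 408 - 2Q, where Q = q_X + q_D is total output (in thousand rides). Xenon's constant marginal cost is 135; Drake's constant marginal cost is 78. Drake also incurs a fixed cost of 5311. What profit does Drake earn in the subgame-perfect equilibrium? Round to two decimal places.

Solve by backward induction. Given q_X, the follower Drake maximises π_D = (408 - 2q_X - 2q_D)q_D - 78q_D.
∂π_D/∂q_D = 330 - 2q_X - 4q_D = 0 gives the reaction function q_D = (330 - 2q_X)/4.
Xenon substitutes q_D(q_X) into its own profit: π_X = q_X(408 - 2q_X - (330 - 2q_X)/2) - 135q_X = (243 - q_X)q_X - 135q_X.
The leader's first-order condition 108 - 2q_X = 0 yields q_X = 54.
Then q_D = (330 - 2·54)/4 = 111/2.
Price P = 408 - 2·(219/2) = 189.
Drake's profit: (189 - 78)·(111/2) - 5311 = 1699/2.

849.50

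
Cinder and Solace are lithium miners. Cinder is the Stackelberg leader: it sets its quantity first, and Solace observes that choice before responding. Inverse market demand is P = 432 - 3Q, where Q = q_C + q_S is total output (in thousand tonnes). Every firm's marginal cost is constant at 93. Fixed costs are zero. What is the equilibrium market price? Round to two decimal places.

177.75

Solve by backward induction. Given q_C, the follower Solace maximises π_S = (432 - 3q_C - 3q_S)q_S - 93q_S.
∂π_S/∂q_S = 339 - 3q_C - 6q_S = 0 gives the reaction function q_S = (339 - 3q_C)/6.
The leader anticipates this reaction. Substituting into P = 432 - 3Q gives P = 525/2 - (3/2)q_C, so π_C = (525/2 - (3/2)q_C)q_C - 93q_C.
The leader's first-order condition 339/2 - 3q_C = 0 yields q_C = 113/2.
Then q_S = (339 - 3·(113/2))/6 = 113/4.
Total output Q = 339/4, so price P = 432 - 3·(339/4) = 711/4.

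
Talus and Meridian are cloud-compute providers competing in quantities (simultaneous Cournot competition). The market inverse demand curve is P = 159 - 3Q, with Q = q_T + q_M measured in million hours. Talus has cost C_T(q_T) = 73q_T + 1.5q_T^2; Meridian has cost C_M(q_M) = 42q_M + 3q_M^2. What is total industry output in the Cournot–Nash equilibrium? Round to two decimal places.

Talus's profit: π_T = (159 - 3Q)q_T - (73q_T + (3/2)q_T²). Setting ∂π_T/∂q_T = 0: 86 - 9q_T - 3(q_M) = 0.
Meridian's first-order condition: 117 - 12q_M - 3(q_T) = 0.
Best responses: q_T = (86 - 3q_M)/9, q_M = (117 - 3q_T)/12.
Solving the pair: q_T = 227/33, q_M = 265/33.
Total output Q = 227/33 + 265/33 = 164/11.

14.91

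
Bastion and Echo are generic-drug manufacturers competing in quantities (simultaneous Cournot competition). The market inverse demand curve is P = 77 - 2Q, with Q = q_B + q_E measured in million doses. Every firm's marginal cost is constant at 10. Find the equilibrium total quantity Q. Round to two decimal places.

Each firm earns π_i = (77 - 2Q)q_i - 10q_i.
Setting ∂π_i/∂q_i = 0 with rivals' quantities fixed: 67 - 4q_i - 2q_j = 0.
With identical firms every q_j equals q_i, so q_j = q_i and 67 = 6q_i, giving q_i = 67/6.
Total output Q = 67/6 + 67/6 = 67/3.

22.33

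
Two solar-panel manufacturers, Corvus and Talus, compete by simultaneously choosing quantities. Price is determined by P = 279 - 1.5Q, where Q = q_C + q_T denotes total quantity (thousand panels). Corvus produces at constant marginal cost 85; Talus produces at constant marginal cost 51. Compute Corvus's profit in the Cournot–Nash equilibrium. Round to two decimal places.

Corvus's profit: π_C = (279 - 1.5Q)q_C - (85q_C). Setting ∂π_C/∂q_C = 0: 194 - 3q_C - (3/2)(q_T) = 0.
Talus's first-order condition: 228 - 3q_T - (3/2)(q_C) = 0.
Best responses: q_C = (194 - (3/2)q_T)/3, q_T = (228 - (3/2)q_C)/3.
Substituting one into the other gives q_C = 320/9 and q_T = 524/9.
Price P = 279 - (3/2)·(844/9) = 415/3.
Corvus's profit: (415/3 - 85)·(320/9) = 1896.2963.

1896.30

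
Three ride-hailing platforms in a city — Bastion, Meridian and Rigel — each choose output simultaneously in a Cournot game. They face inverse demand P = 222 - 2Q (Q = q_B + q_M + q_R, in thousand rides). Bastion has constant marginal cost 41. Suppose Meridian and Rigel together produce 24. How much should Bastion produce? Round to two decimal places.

With rivals' combined output fixed at 24, Bastion's profit is π_B = (222 - 2·24 - 2q_B)q_B - (41q_B) = (174 - 2q_B)q_B - (41q_B).
∂π_B/∂q_B = 133 - 4q_B = 0, so q_B = 133/4.

33.25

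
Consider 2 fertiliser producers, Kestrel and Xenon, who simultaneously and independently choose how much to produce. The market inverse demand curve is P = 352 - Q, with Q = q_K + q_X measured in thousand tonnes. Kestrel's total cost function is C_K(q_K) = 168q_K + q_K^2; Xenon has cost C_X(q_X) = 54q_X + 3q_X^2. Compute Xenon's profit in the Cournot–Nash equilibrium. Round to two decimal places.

Kestrel's profit: π_K = (352 - Q)q_K - (168q_K + q_K²). Setting ∂π_K/∂q_K = 0: 184 - 4q_K - (q_X) = 0.
Xenon's first-order condition: 298 - 8q_X - (q_K) = 0.
Rearranging gives the reaction functions q_K = (184 - q_X)/4 and q_X = (298 - q_K)/8.
Solving the pair: q_K = 1174/31, q_X = 1008/31.
Price P = 352 - 70.3871 = 281.6129.
Xenon's profit: 281.6129·(1008/31) - 54·(1008/31) - 3(1008/31)² = 4229.1946.

4229.19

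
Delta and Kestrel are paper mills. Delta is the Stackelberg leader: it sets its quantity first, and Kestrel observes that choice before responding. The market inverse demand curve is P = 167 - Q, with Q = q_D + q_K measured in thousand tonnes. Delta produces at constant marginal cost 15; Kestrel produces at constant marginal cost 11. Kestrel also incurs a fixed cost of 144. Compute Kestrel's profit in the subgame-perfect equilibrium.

1537

Solve by backward induction. Given q_D, the follower Kestrel maximises π_K = (167 - q_D - q_K)q_K - 11q_K.
Setting the follower's marginal profit to zero, 156 - q_D - 2q_K = 0, i.e. q_K = (156 - q_D)/2.
Delta substitutes q_K(q_D) into its own profit: π_D = q_D(167 - q_D - (156 - q_D)/2) - 15q_D = (89 - (1/2)q_D)q_D - 15q_D.
Leader FOC: 74 - q_D = 0, so q_D = 74.
Then q_K = (156 - 74)/2 = 41.
Price P = 167 - 115 = 52.
Kestrel's profit: (52 - 11)·41 - 144 = 1537.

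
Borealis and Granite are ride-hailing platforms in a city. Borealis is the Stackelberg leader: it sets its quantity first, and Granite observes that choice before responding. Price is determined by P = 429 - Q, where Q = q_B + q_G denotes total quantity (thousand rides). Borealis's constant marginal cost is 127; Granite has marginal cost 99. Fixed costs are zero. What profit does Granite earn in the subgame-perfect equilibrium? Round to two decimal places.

9312.25

The follower Granite best-responds to any q_B: π_G = (429 - Q)q_G - 99q_G.
Setting the follower's marginal profit to zero, 330 - q_B - 2q_G = 0, i.e. q_G = (330 - q_B)/2.
Borealis substitutes q_G(q_B) into its own profit: π_B = q_B(429 - q_B - (330 - q_B)/2) - 127q_B = (264 - (1/2)q_B)q_B - 127q_B.
The leader's first-order condition 137 - q_B = 0 yields q_B = 137.
Then q_G = (330 - 137)/2 = 193/2.
Price P = 429 - 467/2 = 391/2.
Granite's profit: (391/2 - 99)·(193/2) = 9312.2500.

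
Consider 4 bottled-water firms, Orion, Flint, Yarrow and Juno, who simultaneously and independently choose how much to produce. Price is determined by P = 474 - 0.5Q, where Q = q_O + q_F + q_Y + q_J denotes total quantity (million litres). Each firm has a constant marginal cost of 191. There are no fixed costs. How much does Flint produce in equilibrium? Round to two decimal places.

Each firm earns π_i = (474 - 0.5Q)q_i - 191q_i.
First-order condition (treating rivals' output as given): 283 - q_i - (1/2)·Σ_{j≠i} q_j = 0.
With identical firms every q_j equals q_i, so Σ_{j≠i} q_j = 3q_i and 283 = (5/2)q_i, giving q_i = 566/5.

113.20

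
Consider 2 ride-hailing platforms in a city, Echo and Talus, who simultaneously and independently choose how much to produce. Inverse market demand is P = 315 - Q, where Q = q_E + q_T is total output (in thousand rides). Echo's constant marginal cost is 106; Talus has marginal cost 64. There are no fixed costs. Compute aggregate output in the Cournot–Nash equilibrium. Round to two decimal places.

153.33

Echo's profit: π_E = (315 - Q)q_E - (106q_E). Setting ∂π_E/∂q_E = 0: 209 - 2q_E - (q_T) = 0.
Talus's first-order condition: 251 - 2q_T - (q_E) = 0.
So q_E = (209 - q_T)/2 and q_T = (251 - q_E)/2.
Substituting one into the other gives q_E = 167/3 and q_T = 293/3.
Total output Q = 167/3 + 293/3 = 460/3.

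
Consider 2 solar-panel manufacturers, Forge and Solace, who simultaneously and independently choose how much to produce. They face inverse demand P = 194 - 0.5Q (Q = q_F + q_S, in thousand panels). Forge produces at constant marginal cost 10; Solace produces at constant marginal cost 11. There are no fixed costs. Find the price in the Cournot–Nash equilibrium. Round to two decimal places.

71.67

Forge's profit: π_F = (194 - 0.5Q)q_F - (10q_F). Setting ∂π_F/∂q_F = 0: 184 - q_F - (1/2)(q_S) = 0.
Solace's first-order condition: 183 - q_S - (1/2)(q_F) = 0.
Rearranging gives the reaction functions q_F = (184 - (1/2)q_S) and q_S = (183 - (1/2)q_F).
Solving the pair: q_F = 370/3, q_S = 364/3.
Total output Q = 734/3, so price P = 194 - (1/2)·(734/3) = 215/3.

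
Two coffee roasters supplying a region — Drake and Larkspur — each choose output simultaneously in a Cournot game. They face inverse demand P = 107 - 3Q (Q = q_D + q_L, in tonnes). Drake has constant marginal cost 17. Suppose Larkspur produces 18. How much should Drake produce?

With the rival's output fixed at 18, Drake's profit is π_D = (107 - 3·18 - 3q_D)q_D - (17q_D) = (53 - 3q_D)q_D - (17q_D).
∂π_D/∂q_D = 36 - 6q_D = 0, so q_D = 6.

6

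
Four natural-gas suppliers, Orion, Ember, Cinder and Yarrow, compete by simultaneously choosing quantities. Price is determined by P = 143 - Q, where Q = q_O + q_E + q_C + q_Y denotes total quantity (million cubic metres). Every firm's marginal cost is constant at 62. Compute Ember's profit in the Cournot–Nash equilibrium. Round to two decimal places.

Each firm earns π_i = (143 - Q)q_i - 62q_i.
Setting ∂π_i/∂q_i = 0 with rivals' quantities fixed: 81 - 2q_i - Σ_{j≠i} q_j = 0.
By symmetry each firm produces the same amount; substituting Σ_{j≠i} q_j = 3q_i yields q_i = 81/5.
Price P = 143 - 324/5 = 391/5.
Ember's profit: (391/5 - 62)·(81/5) = 262.4400.

262.44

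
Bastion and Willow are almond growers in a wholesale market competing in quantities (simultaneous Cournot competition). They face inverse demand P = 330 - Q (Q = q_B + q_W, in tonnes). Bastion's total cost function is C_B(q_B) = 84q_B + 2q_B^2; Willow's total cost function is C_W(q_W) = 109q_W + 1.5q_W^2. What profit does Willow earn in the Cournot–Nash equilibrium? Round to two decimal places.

3467.30

Bastion's profit: π_B = (330 - Q)q_B - (84q_B + 2q_B²). Setting ∂π_B/∂q_B = 0: 246 - 6q_B - (q_W) = 0.
Willow's profit: π_W = (330 - Q)q_W - (109q_W + (3/2)q_W²). Setting ∂π_W/∂q_W = 0: 221 - 5q_W - (q_B) = 0.
Rearranging gives the reaction functions q_B = (246 - q_W)/6 and q_W = (221 - q_B)/5.
Solving the pair: q_B = 1009/29, q_W = 1080/29.
Price P = 330 - 72.0345 = 257.9655.
Willow's profit: 257.9655·(1080/29) - 109·(1080/29) - (3/2)(1080/29)² = 3467.3008.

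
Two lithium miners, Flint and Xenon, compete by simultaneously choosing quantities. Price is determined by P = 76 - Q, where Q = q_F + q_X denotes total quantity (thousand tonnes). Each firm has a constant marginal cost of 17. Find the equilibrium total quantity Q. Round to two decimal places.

A representative firm's profit is π_i = q_i(76 - Q) - 17q_i.
Setting ∂π_i/∂q_i = 0 with rivals' quantities fixed: 59 - 2q_i - q_j = 0.
By symmetry each firm produces the same amount; substituting q_j = q_i yields q_i = 59/3.
Total output Q = 59/3 + 59/3 = 118/3.

39.33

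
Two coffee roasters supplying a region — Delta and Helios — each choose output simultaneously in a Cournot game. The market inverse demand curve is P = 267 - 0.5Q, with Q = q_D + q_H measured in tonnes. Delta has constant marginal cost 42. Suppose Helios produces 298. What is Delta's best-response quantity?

76

With the rival's output fixed at 298, Delta's profit is π_D = (267 - (1/2)·298 - (1/2)q_D)q_D - (42q_D) = (118 - (1/2)q_D)q_D - (42q_D).
∂π_D/∂q_D = 76 - q_D = 0, so q_D = 76.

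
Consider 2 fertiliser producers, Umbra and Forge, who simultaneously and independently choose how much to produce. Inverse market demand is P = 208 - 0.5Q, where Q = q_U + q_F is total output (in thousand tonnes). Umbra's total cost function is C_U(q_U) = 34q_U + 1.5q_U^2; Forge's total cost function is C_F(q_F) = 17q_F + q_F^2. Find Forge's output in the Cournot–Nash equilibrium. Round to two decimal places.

57.62

Umbra's profit: π_U = (208 - 0.5Q)q_U - (34q_U + (3/2)q_U²). Setting ∂π_U/∂q_U = 0: 174 - 4q_U - (1/2)(q_F) = 0.
Forge's first-order condition: 191 - 3q_F - (1/2)(q_U) = 0.
Rearranging gives the reaction functions q_U = (174 - (1/2)q_F)/4 and q_F = (191 - (1/2)q_U)/3.
Substituting one into the other gives q_U = 1706/47 and q_F = 57.6170.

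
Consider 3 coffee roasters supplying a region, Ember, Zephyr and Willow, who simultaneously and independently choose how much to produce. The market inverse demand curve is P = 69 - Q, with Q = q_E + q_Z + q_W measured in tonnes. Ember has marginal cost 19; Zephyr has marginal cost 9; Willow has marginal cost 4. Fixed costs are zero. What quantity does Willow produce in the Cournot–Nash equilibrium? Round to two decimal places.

21.25

Ember's profit: π_E = (69 - Q)q_E - (19q_E). Setting ∂π_E/∂q_E = 0: 50 - 2q_E - (q_Z + q_W) = 0.
Zephyr's profit: π_Z = (69 - Q)q_Z - (9q_Z). Setting ∂π_Z/∂q_Z = 0: 60 - 2q_Z - (q_E + q_W) = 0.
Willow's profit: π_W = (69 - Q)q_W - (4q_W). Setting ∂π_W/∂q_W = 0: 65 - 2q_W - (q_E + q_Z) = 0.
Adding the 3 first-order conditions: 175 − 4Q = 0, so Q = 175/4.
Back-substituting: q_E = (50 − 175/4) = 25/4, q_Z = (60 − 175/4) = 65/4, q_W = (65 − 175/4) = 85/4.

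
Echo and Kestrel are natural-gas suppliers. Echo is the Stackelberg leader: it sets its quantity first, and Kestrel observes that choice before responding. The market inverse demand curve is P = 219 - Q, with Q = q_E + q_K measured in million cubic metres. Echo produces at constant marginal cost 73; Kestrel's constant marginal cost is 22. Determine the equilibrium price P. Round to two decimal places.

96.75

The follower Kestrel best-responds to any q_E: π_K = (219 - Q)q_K - 22q_K.
Follower FOC: 197 - q_E - 2q_K = 0, so q_K(q_E) = (197 - q_E)/2.
Echo substitutes q_K(q_E) into its own profit: π_E = q_E(219 - q_E - (197 - q_E)/2) - 73q_E = (241/2 - (1/2)q_E)q_E - 73q_E.
Leader FOC: 95/2 - q_E = 0, so q_E = 95/2.
Then q_K = (197 - 95/2)/2 = 299/4.
Total output Q = 489/4, so price P = 219 - 489/4 = 387/4.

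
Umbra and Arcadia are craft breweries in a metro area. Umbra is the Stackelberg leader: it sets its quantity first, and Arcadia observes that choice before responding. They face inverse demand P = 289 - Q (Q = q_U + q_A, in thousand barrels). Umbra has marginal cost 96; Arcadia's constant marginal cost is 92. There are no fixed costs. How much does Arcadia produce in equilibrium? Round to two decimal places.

The follower Arcadia best-responds to any q_U: π_A = (289 - Q)q_A - 92q_A.
Setting the follower's marginal profit to zero, 197 - q_U - 2q_A = 0, i.e. q_A = (197 - q_U)/2.
The leader anticipates this reaction. Substituting into P = 289 - Q gives P = 381/2 - (1/2)q_U, so π_U = (381/2 - (1/2)q_U)q_U - 96q_U.
Leader FOC: 189/2 - q_U = 0, so q_U = 189/2.
Then q_A = (197 - 189/2)/2 = 205/4.

51.25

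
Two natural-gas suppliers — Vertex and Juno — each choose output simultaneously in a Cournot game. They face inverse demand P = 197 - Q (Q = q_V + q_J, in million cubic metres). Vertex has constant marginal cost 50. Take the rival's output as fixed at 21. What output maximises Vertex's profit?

63

With the rival's output fixed at 21, Vertex's profit is π_V = (197 - 21 - q_V)q_V - (50q_V) = (176 - q_V)q_V - (50q_V).
∂π_V/∂q_V = 126 - 2q_V = 0, so q_V = 63.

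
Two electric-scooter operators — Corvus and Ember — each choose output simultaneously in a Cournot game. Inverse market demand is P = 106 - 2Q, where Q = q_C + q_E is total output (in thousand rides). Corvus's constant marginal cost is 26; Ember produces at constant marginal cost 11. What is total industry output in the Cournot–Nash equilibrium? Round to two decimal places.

Corvus's profit: π_C = (106 - 2Q)q_C - (26q_C). Setting ∂π_C/∂q_C = 0: 80 - 4q_C - 2(q_E) = 0.
Ember's profit: π_E = (106 - 2Q)q_E - (11q_E). Setting ∂π_E/∂q_E = 0: 95 - 4q_E - 2(q_C) = 0.
Best responses: q_C = (80 - 2q_E)/4, q_E = (95 - 2q_C)/4.
Solving the pair: q_C = 65/6, q_E = 55/3.
Total output Q = 65/6 + 55/3 = 175/6.

29.17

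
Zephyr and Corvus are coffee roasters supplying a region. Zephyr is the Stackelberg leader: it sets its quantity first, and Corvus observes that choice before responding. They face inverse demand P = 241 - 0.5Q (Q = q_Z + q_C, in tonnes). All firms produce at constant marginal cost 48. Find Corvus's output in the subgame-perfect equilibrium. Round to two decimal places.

96.50

Solve by backward induction. Given q_Z, the follower Corvus maximises π_C = (241 - (1/2)q_Z - (1/2)q_C)q_C - 48q_C.
Follower FOC: 193 - (1/2)q_Z - q_C = 0, so q_C(q_Z) = (193 - (1/2)q_Z).
Zephyr substitutes q_C(q_Z) into its own profit: π_Z = q_Z(241 - (1/2)q_Z - (193 - (1/2)q_Z)/2) - 48q_Z = (289/2 - (1/4)q_Z)q_Z - 48q_Z.
Leader FOC: 193/2 - (1/2)q_Z = 0, so q_Z = 193.
Then q_C = (193 - (1/2)·193) = 193/2.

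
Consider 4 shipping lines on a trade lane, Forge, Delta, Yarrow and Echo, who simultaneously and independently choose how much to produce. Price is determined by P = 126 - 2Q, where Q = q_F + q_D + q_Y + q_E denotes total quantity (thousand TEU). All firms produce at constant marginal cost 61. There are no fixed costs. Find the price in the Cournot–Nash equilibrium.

74

A representative firm's profit is π_i = q_i(126 - 2Q) - 61q_i.
Setting ∂π_i/∂q_i = 0 with rivals' quantities fixed: 65 - 4q_i - 2·Σ_{j≠i} q_j = 0.
With identical firms every q_j equals q_i, so Σ_{j≠i} q_j = 3q_i and 65 = 10q_i, giving q_i = 13/2.
Total output Q = 26, so price P = 126 - 2·26 = 74.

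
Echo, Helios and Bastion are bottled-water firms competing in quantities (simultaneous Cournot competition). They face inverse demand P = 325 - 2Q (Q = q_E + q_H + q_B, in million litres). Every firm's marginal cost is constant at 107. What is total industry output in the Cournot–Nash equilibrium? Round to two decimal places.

81.75

A representative firm's profit is π_i = q_i(325 - 2Q) - 107q_i.
First-order condition (treating rivals' output as given): 218 - 4q_i - 2·Σ_{j≠i} q_j = 0.
By symmetry each firm produces the same amount; substituting Σ_{j≠i} q_j = 2q_i yields q_i = 218/8 = 109/4.
Total output Q = 109/4 + 109/4 + 109/4 = 327/4.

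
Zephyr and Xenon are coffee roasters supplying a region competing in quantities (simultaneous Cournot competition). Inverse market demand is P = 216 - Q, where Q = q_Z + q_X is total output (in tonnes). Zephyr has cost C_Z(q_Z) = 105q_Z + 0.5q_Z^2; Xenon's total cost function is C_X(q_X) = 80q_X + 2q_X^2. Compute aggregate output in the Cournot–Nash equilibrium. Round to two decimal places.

Zephyr's profit: π_Z = (216 - Q)q_Z - (105q_Z + (1/2)q_Z²). Setting ∂π_Z/∂q_Z = 0: 111 - 3q_Z - (q_X) = 0.
Xenon's profit: π_X = (216 - Q)q_X - (80q_X + 2q_X²). Setting ∂π_X/∂q_X = 0: 136 - 6q_X - (q_Z) = 0.
Rearranging gives the reaction functions q_Z = (111 - q_X)/3 and q_X = (136 - q_Z)/6.
Substituting one into the other gives q_Z = 530/17 and q_X = 297/17.
Total output Q = 530/17 + 297/17 = 827/17.

48.65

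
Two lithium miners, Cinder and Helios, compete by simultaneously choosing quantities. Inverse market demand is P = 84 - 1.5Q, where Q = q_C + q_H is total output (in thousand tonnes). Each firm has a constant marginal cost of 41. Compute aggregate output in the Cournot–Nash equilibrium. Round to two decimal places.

A representative firm's profit is π_i = q_i(84 - 1.5Q) - 41q_i.
First-order condition (treating rivals' output as given): 43 - 3q_i - (3/2)q_j = 0.
With identical firms every q_j equals q_i, so q_j = q_i and 43 = (9/2)q_i, giving q_i = 86/9.
Total output Q = 86/9 + 86/9 = 172/9.

19.11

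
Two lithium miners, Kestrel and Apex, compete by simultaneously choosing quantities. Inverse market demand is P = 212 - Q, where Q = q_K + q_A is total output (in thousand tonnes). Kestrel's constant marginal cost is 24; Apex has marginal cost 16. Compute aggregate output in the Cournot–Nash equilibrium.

128

Kestrel's profit: π_K = (212 - Q)q_K - (24q_K). Setting ∂π_K/∂q_K = 0: 188 - 2q_K - (q_A) = 0.
Apex's profit: π_A = (212 - Q)q_A - (16q_A). Setting ∂π_A/∂q_A = 0: 196 - 2q_A - (q_K) = 0.
Rearranging gives the reaction functions q_K = (188 - q_A)/2 and q_A = (196 - q_K)/2.
Solving the pair: q_K = 60, q_A = 68.
Total output Q = 60 + 68 = 128.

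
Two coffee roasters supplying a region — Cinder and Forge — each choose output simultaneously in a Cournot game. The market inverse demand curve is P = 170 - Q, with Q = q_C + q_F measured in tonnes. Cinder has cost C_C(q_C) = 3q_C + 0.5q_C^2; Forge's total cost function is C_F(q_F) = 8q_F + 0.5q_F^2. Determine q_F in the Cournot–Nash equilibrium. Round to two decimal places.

Cinder's profit: π_C = (170 - Q)q_C - (3q_C + (1/2)q_C²). Setting ∂π_C/∂q_C = 0: 167 - 3q_C - (q_F) = 0.
Forge's first-order condition: 162 - 3q_F - (q_C) = 0.
Best responses: q_C = (167 - q_F)/3, q_F = (162 - q_C)/3.
Solving the pair: q_C = 339/8, q_F = 319/8.

39.88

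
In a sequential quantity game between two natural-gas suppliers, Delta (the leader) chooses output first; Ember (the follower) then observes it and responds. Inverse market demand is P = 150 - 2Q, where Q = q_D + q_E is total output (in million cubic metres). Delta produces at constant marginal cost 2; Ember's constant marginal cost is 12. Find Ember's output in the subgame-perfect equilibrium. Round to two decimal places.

Solve by backward induction. Given q_D, the follower Ember maximises π_E = (150 - 2q_D - 2q_E)q_E - 12q_E.
Setting the follower's marginal profit to zero, 138 - 2q_D - 4q_E = 0, i.e. q_E = (138 - 2q_D)/4.
Delta substitutes q_E(q_D) into its own profit: π_D = q_D(150 - 2q_D - (138 - 2q_D)/2) - 2q_D = (81 - q_D)q_D - 2q_D.
Leader FOC: 79 - 2q_D = 0, so q_D = 79/2.
Then q_E = (138 - 2·(79/2))/4 = 59/4.

14.75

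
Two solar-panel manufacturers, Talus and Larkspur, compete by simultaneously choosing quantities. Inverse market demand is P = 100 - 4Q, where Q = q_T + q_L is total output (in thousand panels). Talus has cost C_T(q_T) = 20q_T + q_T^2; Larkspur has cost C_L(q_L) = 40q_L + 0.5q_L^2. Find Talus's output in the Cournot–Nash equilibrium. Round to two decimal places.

6.49

Talus's profit: π_T = (100 - 4Q)q_T - (20q_T + q_T²). Setting ∂π_T/∂q_T = 0: 80 - 10q_T - 4(q_L) = 0.
Larkspur's first-order condition: 60 - 9q_L - 4(q_T) = 0.
So q_T = (80 - 4q_L)/10 and q_L = (60 - 4q_T)/9.
Solving the pair: q_T = 240/37, q_L = 140/37.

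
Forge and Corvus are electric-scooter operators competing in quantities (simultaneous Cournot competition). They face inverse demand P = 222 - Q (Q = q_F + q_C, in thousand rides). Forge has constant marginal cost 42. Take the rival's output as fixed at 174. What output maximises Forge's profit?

3

With the rival's output fixed at 174, Forge's profit is π_F = (222 - 174 - q_F)q_F - (42q_F) = (48 - q_F)q_F - (42q_F).
∂π_F/∂q_F = 6 - 2q_F = 0, so q_F = 3.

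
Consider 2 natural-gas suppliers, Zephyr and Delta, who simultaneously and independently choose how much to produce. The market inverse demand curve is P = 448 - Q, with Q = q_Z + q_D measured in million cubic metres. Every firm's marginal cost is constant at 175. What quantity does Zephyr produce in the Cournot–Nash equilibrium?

91

A representative firm's profit is π_i = q_i(448 - Q) - 175q_i.
Setting ∂π_i/∂q_i = 0 with rivals' quantities fixed: 273 - 2q_i - q_j = 0.
With identical firms every q_j equals q_i, so q_j = q_i and 273 = 3q_i, giving q_i = 91.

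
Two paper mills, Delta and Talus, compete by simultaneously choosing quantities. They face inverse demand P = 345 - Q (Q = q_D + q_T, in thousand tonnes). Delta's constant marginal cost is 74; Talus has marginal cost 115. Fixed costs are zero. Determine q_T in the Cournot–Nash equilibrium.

63

Delta's profit: π_D = (345 - Q)q_D - (74q_D). Setting ∂π_D/∂q_D = 0: 271 - 2q_D - (q_T) = 0.
Talus's first-order condition: 230 - 2q_T - (q_D) = 0.
Rearranging gives the reaction functions q_D = (271 - q_T)/2 and q_T = (230 - q_D)/2.
Solving the pair: q_D = 104, q_T = 63.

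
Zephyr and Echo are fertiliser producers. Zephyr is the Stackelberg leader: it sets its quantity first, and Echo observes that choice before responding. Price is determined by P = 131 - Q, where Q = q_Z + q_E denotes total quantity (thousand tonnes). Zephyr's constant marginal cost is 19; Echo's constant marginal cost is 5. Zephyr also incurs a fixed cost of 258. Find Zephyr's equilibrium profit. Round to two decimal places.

The follower Echo best-responds to any q_Z: π_E = (131 - Q)q_E - 5q_E.
Setting the follower's marginal profit to zero, 126 - q_Z - 2q_E = 0, i.e. q_E = (126 - q_Z)/2.
The leader anticipates this reaction. Substituting into P = 131 - Q gives P = 68 - (1/2)q_Z, so π_Z = (68 - (1/2)q_Z)q_Z - 19q_Z.
The leader's first-order condition 49 - q_Z = 0 yields q_Z = 49.
Then q_E = (126 - 49)/2 = 77/2.
Price P = 131 - 175/2 = 87/2.
Zephyr's profit: (87/2 - 19)·49 - 258 = 1885/2.

942.50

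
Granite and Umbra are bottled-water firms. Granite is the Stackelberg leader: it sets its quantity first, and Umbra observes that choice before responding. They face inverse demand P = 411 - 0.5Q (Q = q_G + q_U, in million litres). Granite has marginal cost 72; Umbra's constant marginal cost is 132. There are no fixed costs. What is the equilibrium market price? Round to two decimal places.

The follower Umbra best-responds to any q_G: π_U = (411 - 0.5Q)q_U - 132q_U.
Follower FOC: 279 - (1/2)q_G - q_U = 0, so q_U(q_G) = (279 - (1/2)q_G).
Granite substitutes q_U(q_G) into its own profit: π_G = q_G(411 - (1/2)q_G - (279 - (1/2)q_G)/2) - 72q_G = (543/2 - (1/4)q_G)q_G - 72q_G.
Leader FOC: 399/2 - (1/2)q_G = 0, so q_G = 399.
Then q_U = (279 - (1/2)·399) = 159/2.
Total output Q = 957/2, so price P = 411 - (1/2)·(957/2) = 687/4.

171.75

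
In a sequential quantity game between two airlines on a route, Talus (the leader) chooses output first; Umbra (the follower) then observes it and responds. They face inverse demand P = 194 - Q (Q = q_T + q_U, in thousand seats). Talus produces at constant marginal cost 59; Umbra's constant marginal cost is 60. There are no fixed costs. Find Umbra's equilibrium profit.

1089

Solve by backward induction. Given q_T, the follower Umbra maximises π_U = (194 - q_T - q_U)q_U - 60q_U.
∂π_U/∂q_U = 134 - q_T - 2q_U = 0 gives the reaction function q_U = (134 - q_T)/2.
The leader anticipates this reaction. Substituting into P = 194 - Q gives P = 127 - (1/2)q_T, so π_T = (127 - (1/2)q_T)q_T - 59q_T.
Maximising: ∂π_T/∂q_T = 68 - q_T = 0, giving q_T = 68.
Then q_U = (134 - 68)/2 = 33.
Price P = 194 - 101 = 93.
Umbra's profit: (93 - 60)·33 = 1089.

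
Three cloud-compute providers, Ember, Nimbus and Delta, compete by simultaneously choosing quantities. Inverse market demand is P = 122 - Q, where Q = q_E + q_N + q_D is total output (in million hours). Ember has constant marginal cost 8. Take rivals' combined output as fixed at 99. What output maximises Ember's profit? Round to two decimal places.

7.50

With rivals' combined output fixed at 99, Ember's profit is π_E = (122 - 99 - q_E)q_E - (8q_E) = (23 - q_E)q_E - (8q_E).
∂π_E/∂q_E = 15 - 2q_E = 0, so q_E = 15/2.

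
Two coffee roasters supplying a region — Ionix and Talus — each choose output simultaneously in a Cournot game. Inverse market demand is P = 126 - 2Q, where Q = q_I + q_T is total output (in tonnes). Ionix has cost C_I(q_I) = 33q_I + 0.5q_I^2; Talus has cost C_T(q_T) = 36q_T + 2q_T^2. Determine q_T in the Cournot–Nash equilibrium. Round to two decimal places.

Ionix's profit: π_I = (126 - 2Q)q_I - (33q_I + (1/2)q_I²). Setting ∂π_I/∂q_I = 0: 93 - 5q_I - 2(q_T) = 0.
Talus's first-order condition: 90 - 8q_T - 2(q_I) = 0.
Best responses: q_I = (93 - 2q_T)/5, q_T = (90 - 2q_I)/8.
Solving the pair: q_I = 47/3, q_T = 22/3.

7.33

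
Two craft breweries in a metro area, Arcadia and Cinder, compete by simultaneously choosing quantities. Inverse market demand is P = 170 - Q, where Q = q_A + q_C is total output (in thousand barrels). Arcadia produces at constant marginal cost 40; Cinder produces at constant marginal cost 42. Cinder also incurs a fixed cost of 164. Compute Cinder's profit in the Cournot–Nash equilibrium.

Arcadia's profit: π_A = (170 - Q)q_A - (40q_A). Setting ∂π_A/∂q_A = 0: 130 - 2q_A - (q_C) = 0.
Cinder's profit: π_C = (170 - Q)q_C - (42q_C). Setting ∂π_C/∂q_C = 0: 128 - 2q_C - (q_A) = 0.
Best responses: q_A = (130 - q_C)/2, q_C = (128 - q_A)/2.
Substituting one into the other gives q_A = 44 and q_C = 42.
Price P = 170 - 86 = 84.
Cinder's profit: (84 - 42)·42 - 164 = 1600.

1600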